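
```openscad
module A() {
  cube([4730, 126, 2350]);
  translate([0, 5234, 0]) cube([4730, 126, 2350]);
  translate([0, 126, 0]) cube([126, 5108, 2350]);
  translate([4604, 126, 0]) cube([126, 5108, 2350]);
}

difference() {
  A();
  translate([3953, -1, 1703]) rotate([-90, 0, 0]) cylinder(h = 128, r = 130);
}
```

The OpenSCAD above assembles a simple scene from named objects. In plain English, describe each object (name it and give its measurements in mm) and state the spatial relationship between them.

A is the wall frame of a small rectangular building: four walls, each 2350 mm tall and 126 mm thick, enclosing a footprint 4730 mm (x) by 5360 mm (y) outside-to-outside, with no floor or roof. The front and back walls (the −y and +y sides) span the full width; the two side walls fit between them.

The house frame has a circular hole of radius 130 mm through its front wall, centred at (x = 3953, z = 1703).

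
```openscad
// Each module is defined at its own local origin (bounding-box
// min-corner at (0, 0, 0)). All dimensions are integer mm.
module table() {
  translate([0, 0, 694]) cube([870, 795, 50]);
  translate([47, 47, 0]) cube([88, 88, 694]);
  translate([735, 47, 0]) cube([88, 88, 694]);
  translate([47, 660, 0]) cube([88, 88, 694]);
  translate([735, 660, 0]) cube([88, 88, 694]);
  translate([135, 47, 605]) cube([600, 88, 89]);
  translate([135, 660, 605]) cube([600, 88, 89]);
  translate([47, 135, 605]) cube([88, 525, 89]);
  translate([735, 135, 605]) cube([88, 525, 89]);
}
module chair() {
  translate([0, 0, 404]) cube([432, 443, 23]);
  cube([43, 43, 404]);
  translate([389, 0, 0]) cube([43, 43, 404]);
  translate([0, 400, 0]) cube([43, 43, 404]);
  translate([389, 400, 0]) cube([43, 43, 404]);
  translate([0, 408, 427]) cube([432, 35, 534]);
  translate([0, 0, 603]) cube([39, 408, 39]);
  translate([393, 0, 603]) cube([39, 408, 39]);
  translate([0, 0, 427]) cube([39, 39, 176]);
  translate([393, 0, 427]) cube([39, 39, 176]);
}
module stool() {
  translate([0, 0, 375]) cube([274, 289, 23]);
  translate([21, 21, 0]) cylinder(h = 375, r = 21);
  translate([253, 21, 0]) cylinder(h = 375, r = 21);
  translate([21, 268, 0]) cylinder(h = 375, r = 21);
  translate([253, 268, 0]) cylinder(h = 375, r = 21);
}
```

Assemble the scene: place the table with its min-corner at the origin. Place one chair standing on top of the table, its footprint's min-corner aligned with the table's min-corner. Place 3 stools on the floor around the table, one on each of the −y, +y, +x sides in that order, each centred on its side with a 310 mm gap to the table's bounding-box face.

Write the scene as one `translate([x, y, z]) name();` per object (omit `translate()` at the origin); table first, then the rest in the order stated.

table();
translate([0, 0, 744]) chair();
translate([298, -599, 0]) stool();
translate([298, 1105, 0]) stool();
translate([1180, 253, 0]) stool();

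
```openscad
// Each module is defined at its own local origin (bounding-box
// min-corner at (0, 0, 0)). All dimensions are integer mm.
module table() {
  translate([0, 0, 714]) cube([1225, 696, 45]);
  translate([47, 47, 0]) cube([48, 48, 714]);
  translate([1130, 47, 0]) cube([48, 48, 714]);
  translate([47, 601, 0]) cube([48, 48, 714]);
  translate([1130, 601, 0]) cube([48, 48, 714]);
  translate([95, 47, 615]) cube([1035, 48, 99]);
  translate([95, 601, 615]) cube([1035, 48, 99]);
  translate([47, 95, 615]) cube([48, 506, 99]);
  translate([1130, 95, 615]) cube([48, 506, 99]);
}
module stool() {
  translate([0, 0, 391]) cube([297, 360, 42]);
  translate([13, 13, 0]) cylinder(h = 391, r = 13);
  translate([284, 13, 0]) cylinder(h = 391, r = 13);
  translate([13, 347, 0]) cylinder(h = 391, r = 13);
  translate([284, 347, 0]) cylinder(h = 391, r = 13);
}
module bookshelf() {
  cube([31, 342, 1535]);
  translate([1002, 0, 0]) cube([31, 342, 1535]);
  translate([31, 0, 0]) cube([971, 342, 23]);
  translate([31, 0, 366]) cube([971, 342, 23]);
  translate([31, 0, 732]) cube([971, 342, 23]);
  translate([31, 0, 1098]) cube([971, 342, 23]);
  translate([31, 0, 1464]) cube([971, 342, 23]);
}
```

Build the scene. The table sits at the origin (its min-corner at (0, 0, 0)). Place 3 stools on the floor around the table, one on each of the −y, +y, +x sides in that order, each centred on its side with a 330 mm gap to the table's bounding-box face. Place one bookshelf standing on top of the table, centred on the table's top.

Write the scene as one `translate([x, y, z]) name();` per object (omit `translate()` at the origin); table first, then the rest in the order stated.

table();
translate([464, -690, 0]) stool();
translate([464, 1026, 0]) stool();
translate([1555, 168, 0]) stool();
translate([96, 177, 759]) bookshelf();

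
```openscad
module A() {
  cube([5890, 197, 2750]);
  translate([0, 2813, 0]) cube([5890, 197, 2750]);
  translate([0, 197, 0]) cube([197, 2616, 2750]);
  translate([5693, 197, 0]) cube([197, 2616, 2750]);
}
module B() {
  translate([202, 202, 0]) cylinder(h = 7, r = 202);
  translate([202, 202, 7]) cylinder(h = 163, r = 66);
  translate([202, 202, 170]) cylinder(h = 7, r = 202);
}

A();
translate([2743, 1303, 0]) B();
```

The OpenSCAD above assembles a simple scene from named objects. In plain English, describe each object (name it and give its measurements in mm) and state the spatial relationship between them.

A is the wall frame of a small rectangular building: four walls, each 2750 mm tall and 197 mm thick, enclosing a footprint 5890 mm (x) by 3010 mm (y) outside-to-outside, with no floor or roof. The front and back walls (the −y and +y sides) span the full width; the two side walls fit between them.

B is a spool: two coaxial disc flanges of radius 202 mm and thickness 7 mm, joined by a core cylinder of radius 66 mm and height 163 mm. The lower flange rests on z = 0 and the three cylinders share a vertical axis.

The spool sits inside the house frame, centred.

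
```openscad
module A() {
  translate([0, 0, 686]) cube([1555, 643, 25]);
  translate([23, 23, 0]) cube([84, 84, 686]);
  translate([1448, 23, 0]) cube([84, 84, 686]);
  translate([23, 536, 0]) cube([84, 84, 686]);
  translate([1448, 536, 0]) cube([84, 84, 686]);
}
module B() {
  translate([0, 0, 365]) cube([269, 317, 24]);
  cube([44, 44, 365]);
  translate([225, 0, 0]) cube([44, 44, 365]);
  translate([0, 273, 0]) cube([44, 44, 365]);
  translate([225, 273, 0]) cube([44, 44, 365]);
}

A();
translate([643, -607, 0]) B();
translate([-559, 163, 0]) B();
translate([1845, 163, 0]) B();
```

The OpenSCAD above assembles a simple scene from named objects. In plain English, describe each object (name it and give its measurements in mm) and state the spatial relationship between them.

A is a table with a 1555×643 mm rectangular top, 25 mm thick, top surface at z = 711 mm, supported by four 84×84 mm square legs, each inset 23 mm from the nearest pair of top edges, running from the floor.

B is a simple wooden stool: a rectangular seat 269 mm (x) by 317 mm (y), 24 mm thick, top face at z = 389 mm, on four square legs, each 44×44 mm in cross-section. The legs rest on z = 0, each flush with a corner of the seat.

Three stools sit around the table at the −y, −x, +x sides.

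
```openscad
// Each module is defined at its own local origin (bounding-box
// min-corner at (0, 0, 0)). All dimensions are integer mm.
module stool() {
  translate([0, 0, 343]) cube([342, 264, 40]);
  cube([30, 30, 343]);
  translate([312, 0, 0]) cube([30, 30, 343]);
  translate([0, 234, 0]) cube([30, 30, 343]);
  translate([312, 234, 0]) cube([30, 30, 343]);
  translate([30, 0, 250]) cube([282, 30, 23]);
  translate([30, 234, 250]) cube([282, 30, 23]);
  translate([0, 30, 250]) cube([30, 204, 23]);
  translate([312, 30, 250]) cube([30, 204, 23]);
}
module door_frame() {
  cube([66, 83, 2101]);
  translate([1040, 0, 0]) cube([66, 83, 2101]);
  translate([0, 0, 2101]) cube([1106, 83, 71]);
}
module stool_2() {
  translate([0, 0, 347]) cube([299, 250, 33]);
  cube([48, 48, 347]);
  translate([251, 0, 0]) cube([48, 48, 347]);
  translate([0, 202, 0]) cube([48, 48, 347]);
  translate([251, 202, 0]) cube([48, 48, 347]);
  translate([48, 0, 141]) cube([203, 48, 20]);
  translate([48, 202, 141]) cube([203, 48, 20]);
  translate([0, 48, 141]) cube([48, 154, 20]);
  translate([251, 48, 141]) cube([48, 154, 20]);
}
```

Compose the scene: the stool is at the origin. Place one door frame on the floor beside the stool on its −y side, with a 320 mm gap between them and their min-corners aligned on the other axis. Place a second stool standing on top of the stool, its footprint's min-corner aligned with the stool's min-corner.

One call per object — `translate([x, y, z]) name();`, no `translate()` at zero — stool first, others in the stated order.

stool();
translate([0, -403, 0]) door_frame();
translate([0, 0, 383]) stool_2();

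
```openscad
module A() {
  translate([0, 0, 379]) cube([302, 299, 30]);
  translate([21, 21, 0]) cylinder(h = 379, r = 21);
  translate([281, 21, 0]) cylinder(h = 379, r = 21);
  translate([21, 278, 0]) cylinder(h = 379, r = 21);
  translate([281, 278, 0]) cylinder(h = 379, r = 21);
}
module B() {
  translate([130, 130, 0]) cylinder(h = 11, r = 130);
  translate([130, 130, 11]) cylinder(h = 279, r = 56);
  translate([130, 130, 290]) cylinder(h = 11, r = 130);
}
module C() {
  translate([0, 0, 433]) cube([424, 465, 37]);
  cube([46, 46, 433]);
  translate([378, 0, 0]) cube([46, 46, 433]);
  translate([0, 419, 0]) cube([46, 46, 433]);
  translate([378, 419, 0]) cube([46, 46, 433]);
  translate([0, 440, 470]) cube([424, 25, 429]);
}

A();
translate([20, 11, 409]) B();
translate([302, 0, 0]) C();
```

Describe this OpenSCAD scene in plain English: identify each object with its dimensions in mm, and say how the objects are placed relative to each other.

A is a four-legged stool. The seat is a 302×299×30 mm slab whose top surface is at z = 409 mm; four round legs, each 42 mm in diameter, run from the floor (z = 0) to the underside of the seat, each leg's axis is inset half a diameter from the nearest pair of seat edges (so the leg's bounding box is flush with the corner).

B is a spool: two coaxial disc flanges of radius 130 mm and thickness 11 mm, joined by a core cylinder of radius 56 mm and height 279 mm. The lower flange rests on z = 0 and the three cylinders share a vertical axis.

C is a chair. The seat is a 424×465×37 mm slab with its top at z = 470 mm, on four 46×46 mm corner legs (flush with the seat edges, standing on z = 0). A flat backrest 25 mm thick, 429 mm tall, spans the full seat width and rises from the seat top along its +y edge, rear face flush with the rear of the seat.

The spool is on top of the stool. The chair is against the stool's +x side, with their −y faces flush.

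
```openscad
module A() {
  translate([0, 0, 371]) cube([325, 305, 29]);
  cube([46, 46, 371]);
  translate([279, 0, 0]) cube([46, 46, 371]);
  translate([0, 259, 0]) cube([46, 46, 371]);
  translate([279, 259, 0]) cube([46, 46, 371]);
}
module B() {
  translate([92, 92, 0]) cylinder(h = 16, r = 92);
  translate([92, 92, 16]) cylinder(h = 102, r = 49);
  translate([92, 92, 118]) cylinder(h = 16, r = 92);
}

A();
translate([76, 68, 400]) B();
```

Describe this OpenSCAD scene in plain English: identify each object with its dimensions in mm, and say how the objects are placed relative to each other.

A is a four-legged stool. The seat is a 325×305×29 mm slab whose top surface is at z = 400 mm; four square legs, each 46×46 mm in cross-section, run from the floor (z = 0) to the underside of the seat, each flush with a corner of the seat.

B is a spool: two coaxial disc flanges of radius 92 mm and thickness 16 mm, joined by a core cylinder of radius 49 mm and height 102 mm. The lower flange rests on z = 0 and the three cylinders share a vertical axis.

The spool is on top of the stool.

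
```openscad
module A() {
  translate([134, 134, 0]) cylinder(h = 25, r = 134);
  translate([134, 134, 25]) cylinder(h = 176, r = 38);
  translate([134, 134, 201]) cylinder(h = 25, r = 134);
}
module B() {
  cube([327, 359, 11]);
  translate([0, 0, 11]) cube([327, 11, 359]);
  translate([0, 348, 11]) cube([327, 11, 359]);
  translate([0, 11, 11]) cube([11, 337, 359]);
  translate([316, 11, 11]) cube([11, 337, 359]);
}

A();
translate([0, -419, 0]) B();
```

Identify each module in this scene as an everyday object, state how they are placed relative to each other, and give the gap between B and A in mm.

A is a spool. B is an open box. The open box is on the floor beside the spool on its −y side. The gap between the open box and the spool is 60 mm.

The open box's nearest face is 60 mm from the spool's −y face.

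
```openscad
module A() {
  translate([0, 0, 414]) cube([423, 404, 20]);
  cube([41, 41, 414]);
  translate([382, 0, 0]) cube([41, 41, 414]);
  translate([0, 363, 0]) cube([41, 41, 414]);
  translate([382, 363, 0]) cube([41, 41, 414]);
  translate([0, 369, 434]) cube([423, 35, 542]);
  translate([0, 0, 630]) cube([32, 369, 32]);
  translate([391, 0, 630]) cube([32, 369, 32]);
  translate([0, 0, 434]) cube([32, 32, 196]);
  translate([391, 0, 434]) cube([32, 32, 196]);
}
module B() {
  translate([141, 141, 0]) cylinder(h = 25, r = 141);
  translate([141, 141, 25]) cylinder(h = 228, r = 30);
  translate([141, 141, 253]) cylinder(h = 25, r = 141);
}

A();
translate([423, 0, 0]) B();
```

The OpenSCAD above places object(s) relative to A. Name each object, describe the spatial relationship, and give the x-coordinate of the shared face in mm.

A is a chair. B is a spool. The spool is against the chair's +x side, with their −y faces flush. The x-coordinate of the shared face is 423 mm.

The chair's +x face and the spool's −x face are both at x = 423 mm.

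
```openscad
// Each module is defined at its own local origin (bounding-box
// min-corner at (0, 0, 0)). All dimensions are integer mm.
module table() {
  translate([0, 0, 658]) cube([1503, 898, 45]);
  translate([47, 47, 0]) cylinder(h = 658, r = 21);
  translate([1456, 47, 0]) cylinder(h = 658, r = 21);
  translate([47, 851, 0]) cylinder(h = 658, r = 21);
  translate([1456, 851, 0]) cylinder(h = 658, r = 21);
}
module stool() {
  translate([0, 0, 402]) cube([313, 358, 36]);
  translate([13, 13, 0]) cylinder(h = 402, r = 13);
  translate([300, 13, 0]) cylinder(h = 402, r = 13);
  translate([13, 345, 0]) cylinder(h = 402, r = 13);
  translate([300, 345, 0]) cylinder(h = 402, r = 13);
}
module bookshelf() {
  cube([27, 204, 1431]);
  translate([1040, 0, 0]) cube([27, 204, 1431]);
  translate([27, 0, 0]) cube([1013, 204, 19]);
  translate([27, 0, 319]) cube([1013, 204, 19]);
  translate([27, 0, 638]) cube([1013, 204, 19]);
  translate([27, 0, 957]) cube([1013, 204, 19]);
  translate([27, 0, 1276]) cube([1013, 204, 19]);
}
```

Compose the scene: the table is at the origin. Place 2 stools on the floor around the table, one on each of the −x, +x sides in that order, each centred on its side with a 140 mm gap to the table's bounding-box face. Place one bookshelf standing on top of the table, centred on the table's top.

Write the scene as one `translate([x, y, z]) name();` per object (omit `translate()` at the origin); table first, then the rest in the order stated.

table();
translate([-453, 270, 0]) stool();
translate([1643, 270, 0]) stool();
translate([218, 347, 703]) bookshelf();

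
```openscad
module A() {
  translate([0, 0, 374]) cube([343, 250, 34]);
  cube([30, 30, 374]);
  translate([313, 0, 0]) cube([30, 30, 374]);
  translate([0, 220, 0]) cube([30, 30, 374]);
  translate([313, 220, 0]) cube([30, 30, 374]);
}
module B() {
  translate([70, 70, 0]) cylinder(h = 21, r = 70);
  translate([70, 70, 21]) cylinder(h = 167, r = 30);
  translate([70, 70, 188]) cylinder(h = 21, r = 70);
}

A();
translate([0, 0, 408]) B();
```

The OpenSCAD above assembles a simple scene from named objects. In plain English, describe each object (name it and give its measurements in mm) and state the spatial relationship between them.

A is a four-legged stool. The seat is 343×250 mm, 34 mm thick, top at z = 408 mm. It stands on four square legs, each 30×30 mm in cross-section, from z = 0 to the seat underside, each flush with a corner of the seat.

B is a spool: two coaxial disc flanges of radius 70 mm and thickness 21 mm, joined by a core cylinder of radius 30 mm and height 167 mm. The lower flange rests on z = 0 and the three cylinders share a vertical axis.

The spool is on top of the stool.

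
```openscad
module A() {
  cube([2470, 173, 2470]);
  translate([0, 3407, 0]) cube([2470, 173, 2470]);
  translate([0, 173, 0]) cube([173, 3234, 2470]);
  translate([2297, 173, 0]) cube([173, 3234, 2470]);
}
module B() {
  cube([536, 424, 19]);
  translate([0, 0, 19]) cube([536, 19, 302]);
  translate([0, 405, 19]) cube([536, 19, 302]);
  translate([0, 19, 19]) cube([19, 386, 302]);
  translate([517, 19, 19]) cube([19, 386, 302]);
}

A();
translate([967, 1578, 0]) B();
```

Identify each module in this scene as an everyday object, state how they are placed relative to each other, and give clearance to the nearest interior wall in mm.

Clearances: x = 794, y = 1405; minimum 794 mm.

A is a house frame. B is an open box. The open box sits inside the house frame, centred. The clearance to the nearest interior wall is 794 mm.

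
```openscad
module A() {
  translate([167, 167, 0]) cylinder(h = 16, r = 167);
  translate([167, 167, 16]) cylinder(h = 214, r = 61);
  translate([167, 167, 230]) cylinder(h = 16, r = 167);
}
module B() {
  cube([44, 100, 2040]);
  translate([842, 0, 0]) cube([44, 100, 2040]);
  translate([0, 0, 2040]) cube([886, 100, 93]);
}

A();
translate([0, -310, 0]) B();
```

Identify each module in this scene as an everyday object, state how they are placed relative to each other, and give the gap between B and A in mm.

The door frame's nearest face is 210 mm from the spool's −y face.

A is a spool. B is a door frame. The door frame is on the floor beside the spool on its −y side. The gap between the door frame and the spool is 210 mm.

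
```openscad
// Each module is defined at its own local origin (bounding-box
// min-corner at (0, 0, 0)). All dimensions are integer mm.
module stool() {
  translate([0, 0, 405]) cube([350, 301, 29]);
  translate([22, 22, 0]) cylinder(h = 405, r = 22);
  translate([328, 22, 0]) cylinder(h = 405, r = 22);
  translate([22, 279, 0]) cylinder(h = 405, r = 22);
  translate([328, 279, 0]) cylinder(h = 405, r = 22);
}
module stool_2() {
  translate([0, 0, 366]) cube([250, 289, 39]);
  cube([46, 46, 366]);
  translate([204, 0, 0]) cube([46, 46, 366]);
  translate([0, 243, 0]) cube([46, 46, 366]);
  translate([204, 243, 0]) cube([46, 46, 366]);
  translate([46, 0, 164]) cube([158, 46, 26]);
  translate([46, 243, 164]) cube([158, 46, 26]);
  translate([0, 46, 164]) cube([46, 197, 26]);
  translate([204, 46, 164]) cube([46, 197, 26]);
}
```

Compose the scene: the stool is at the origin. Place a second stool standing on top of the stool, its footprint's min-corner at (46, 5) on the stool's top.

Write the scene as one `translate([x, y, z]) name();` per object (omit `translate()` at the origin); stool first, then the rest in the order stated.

stool();
translate([46, 5, 434]) stool_2();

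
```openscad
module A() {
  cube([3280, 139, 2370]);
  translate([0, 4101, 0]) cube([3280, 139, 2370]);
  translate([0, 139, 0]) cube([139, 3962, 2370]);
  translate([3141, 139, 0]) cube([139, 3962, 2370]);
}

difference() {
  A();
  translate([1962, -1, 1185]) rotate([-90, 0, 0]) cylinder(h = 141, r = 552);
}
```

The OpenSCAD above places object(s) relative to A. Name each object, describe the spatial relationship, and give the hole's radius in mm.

A is a house frame. The house frame has a circular hole through its front wall. The hole's radius is 552 mm.

The subtracted cylinder has r = 552 mm.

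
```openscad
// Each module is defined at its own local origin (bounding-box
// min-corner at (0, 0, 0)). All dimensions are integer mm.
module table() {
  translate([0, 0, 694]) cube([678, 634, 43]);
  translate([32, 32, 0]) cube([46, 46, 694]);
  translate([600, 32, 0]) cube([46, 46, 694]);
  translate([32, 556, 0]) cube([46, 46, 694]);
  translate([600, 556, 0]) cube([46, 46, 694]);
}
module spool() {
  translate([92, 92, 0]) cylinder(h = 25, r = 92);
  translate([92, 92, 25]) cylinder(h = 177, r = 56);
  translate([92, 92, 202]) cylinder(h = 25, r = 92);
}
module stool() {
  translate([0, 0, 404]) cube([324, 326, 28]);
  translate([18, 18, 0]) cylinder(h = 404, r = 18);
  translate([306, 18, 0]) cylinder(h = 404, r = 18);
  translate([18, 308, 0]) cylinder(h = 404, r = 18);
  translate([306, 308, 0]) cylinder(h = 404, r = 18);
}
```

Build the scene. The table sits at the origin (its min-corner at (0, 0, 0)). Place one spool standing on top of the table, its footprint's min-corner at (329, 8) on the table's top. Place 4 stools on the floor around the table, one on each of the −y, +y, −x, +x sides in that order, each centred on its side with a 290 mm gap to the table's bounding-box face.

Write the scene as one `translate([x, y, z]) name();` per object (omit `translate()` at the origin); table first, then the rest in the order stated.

table();
translate([329, 8, 737]) spool();
translate([177, -616, 0]) stool();
translate([177, 924, 0]) stool();
translate([-614, 154, 0]) stool();
translate([968, 154, 0]) stool();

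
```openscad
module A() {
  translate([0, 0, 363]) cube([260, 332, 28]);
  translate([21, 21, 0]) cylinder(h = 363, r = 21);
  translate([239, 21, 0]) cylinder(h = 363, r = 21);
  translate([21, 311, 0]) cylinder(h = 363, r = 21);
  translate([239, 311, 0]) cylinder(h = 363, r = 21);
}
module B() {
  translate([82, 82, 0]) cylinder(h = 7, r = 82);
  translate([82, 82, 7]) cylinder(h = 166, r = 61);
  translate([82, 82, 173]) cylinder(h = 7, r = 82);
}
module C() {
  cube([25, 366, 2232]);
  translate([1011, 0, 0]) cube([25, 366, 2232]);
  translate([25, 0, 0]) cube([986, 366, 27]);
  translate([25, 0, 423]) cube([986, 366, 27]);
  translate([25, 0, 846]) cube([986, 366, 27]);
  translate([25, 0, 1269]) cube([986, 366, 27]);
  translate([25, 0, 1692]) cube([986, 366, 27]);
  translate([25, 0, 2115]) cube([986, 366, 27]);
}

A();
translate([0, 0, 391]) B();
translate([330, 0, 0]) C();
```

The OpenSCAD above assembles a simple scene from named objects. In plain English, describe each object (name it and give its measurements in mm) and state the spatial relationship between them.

A is a four-legged stool. The seat is a 260×332×28 mm slab whose top surface is at z = 391 mm; four round legs, each 42 mm in diameter, run from the floor (z = 0) to the underside of the seat, each leg's axis is inset half a diameter from the nearest pair of seat edges (so the leg's bounding box is flush with the corner).

B is a spool: two coaxial disc flanges of radius 82 mm and thickness 7 mm, joined by a core cylinder of radius 61 mm and height 166 mm. The lower flange rests on z = 0 and the three cylinders share a vertical axis.

C is an open bookshelf. Two side panels, each 25 mm thick, 366 mm deep and 2232 mm tall, stand 1036 mm apart (outside-to-outside). Between them sit 6 shelves, each 27 mm thick and 366 mm deep, spanning the full gap between the sides. The bottom shelf rests on the floor (its underside at z = 0) and the clear gap between one shelf's top and the next shelf's underside is 396 mm.

The spool is on top of the stool. The bookshelf is on the floor beside the stool on its +x side.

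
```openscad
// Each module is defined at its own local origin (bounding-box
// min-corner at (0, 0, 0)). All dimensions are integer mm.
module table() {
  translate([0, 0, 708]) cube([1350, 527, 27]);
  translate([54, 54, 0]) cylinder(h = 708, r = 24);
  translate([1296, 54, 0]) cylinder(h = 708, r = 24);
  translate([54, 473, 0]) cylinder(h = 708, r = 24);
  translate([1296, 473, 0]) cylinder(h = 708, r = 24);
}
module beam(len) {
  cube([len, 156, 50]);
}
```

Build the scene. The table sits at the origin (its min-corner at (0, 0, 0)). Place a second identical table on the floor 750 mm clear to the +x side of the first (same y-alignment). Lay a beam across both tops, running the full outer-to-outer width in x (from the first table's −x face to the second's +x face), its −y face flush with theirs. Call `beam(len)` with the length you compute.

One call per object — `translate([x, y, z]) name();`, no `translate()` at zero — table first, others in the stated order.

table();
translate([2100, 0, 0]) table();
translate([0, 0, 735]) beam(3450);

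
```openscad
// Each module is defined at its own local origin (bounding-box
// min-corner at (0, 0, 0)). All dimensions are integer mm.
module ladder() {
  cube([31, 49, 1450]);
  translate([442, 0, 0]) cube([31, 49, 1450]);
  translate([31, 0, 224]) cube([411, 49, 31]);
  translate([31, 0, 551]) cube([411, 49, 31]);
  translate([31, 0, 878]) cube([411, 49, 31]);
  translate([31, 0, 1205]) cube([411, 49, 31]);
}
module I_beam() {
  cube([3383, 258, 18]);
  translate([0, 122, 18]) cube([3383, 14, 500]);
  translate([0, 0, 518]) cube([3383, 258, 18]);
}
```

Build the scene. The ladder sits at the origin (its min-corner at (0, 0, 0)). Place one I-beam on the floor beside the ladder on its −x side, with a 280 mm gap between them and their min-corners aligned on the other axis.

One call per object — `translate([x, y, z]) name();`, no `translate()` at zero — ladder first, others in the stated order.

ladder();
translate([-3663, 0, 0]) I_beam();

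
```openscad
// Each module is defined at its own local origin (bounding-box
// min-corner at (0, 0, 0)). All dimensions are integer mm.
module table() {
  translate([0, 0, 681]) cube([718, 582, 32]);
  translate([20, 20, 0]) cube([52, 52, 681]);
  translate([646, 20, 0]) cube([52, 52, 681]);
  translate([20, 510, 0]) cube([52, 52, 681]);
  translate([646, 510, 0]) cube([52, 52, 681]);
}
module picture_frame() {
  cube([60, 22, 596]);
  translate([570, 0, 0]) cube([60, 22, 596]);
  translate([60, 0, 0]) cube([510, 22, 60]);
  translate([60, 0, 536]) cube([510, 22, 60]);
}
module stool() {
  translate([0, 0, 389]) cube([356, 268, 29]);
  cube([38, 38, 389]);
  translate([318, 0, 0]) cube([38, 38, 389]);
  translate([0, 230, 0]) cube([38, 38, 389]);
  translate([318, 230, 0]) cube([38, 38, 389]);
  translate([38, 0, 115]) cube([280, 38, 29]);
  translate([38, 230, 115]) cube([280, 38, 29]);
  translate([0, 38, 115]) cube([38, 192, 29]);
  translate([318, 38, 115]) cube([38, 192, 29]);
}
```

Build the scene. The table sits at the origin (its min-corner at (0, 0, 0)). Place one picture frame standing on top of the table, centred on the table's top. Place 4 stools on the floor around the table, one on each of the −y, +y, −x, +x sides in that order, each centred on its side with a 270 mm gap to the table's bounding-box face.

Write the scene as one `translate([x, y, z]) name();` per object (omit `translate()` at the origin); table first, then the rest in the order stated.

table();
translate([44, 280, 713]) picture_frame();
translate([181, -538, 0]) stool();
translate([181, 852, 0]) stool();
translate([-626, 157, 0]) stool();
translate([988, 157, 0]) stool();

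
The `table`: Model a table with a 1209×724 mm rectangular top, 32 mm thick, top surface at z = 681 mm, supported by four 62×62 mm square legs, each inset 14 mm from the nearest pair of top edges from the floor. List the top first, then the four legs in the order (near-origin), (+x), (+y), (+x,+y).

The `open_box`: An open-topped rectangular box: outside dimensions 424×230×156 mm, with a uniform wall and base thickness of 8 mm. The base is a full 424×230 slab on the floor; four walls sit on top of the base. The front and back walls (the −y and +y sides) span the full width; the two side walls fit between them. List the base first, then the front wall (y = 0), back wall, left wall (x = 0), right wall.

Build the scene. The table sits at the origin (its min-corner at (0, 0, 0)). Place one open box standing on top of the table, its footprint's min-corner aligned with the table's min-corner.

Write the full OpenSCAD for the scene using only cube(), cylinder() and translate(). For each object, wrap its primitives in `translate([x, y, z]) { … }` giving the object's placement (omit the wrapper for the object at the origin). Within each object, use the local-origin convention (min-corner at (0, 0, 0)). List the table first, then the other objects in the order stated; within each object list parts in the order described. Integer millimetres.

translate([0, 0, 649]) cube([1209, 724, 32]);
translate([14, 14, 0]) cube([62, 62, 649]);
translate([1133, 14, 0]) cube([62, 62, 649]);
translate([14, 648, 0]) cube([62, 62, 649]);
translate([1133, 648, 0]) cube([62, 62, 649]);
translate([0, 0, 681]) {
  cube([424, 230, 8]);
  translate([0, 0, 8]) cube([424, 8, 148]);
  translate([0, 222, 8]) cube([424, 8, 148]);
  translate([0, 8, 8]) cube([8, 214, 148]);
  translate([416, 8, 8]) cube([8, 214, 148]);
}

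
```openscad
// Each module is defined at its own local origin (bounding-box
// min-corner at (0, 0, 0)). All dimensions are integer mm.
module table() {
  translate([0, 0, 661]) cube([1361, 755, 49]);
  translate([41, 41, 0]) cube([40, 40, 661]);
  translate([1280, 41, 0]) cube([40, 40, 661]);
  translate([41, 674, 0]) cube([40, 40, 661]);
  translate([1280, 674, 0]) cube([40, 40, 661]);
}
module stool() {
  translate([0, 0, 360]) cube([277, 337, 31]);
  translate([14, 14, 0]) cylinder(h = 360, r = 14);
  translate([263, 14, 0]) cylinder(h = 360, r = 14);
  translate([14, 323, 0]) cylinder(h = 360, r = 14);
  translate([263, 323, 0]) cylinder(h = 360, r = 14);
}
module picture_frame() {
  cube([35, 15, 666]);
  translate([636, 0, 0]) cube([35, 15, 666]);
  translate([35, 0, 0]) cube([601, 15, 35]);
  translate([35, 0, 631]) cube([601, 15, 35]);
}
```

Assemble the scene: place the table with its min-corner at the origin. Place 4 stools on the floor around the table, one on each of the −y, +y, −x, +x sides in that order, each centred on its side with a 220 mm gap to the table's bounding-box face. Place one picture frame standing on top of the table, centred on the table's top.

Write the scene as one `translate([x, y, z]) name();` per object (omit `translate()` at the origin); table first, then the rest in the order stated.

table();
translate([542, -557, 0]) stool();
translate([542, 975, 0]) stool();
translate([-497, 209, 0]) stool();
translate([1581, 209, 0]) stool();
translate([345, 370, 710]) picture_frame();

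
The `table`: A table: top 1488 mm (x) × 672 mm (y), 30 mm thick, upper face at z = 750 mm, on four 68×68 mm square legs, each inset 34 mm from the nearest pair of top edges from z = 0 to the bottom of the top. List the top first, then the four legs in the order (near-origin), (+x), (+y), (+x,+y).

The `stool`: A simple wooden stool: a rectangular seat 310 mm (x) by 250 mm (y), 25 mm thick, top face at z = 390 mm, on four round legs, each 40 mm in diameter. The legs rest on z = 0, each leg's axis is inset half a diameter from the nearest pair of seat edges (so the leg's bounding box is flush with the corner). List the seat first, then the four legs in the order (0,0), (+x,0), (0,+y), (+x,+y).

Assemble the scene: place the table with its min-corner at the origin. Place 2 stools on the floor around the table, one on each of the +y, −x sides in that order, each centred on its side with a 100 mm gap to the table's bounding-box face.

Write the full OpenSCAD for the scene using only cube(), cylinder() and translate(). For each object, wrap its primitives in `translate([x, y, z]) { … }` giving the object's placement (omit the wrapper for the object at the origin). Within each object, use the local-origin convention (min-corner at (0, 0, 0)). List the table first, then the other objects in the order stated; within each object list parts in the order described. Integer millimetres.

translate([0, 0, 720]) cube([1488, 672, 30]);
translate([34, 34, 0]) cube([68, 68, 720]);
translate([1386, 34, 0]) cube([68, 68, 720]);
translate([34, 570, 0]) cube([68, 68, 720]);
translate([1386, 570, 0]) cube([68, 68, 720]);
translate([589, 772, 0]) {
  translate([0, 0, 365]) cube([310, 250, 25]);
  translate([20, 20, 0]) cylinder(h = 365, r = 20);
  translate([290, 20, 0]) cylinder(h = 365, r = 20);
  translate([20, 230, 0]) cylinder(h = 365, r = 20);
  translate([290, 230, 0]) cylinder(h = 365, r = 20);
}
translate([-410, 211, 0]) {
  translate([0, 0, 365]) cube([310, 250, 25]);
  translate([20, 20, 0]) cylinder(h = 365, r = 20);
  translate([290, 20, 0]) cylinder(h = 365, r = 20);
  translate([20, 230, 0]) cylinder(h = 365, r = 20);
  translate([290, 230, 0]) cylinder(h = 365, r = 20);
}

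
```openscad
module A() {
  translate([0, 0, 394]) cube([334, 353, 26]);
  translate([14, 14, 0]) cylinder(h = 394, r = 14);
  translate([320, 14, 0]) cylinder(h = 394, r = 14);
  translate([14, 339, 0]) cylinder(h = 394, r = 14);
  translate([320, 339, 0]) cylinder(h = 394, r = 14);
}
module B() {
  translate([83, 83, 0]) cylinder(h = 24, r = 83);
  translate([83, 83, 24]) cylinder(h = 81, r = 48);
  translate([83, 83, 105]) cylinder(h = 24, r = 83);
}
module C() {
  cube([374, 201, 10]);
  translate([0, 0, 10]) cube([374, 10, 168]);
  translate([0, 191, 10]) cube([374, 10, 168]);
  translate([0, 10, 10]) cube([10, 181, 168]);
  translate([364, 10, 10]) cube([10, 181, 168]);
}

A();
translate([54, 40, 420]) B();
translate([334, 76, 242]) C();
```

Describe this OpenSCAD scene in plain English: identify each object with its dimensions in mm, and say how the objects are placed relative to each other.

A is a simple wooden stool: a rectangular seat 334 mm (x) by 353 mm (y), 26 mm thick, top face at z = 420 mm, on four round legs, each 28 mm in diameter. The legs rest on z = 0, each leg's axis is inset half a diameter from the nearest pair of seat edges (so the leg's bounding box is flush with the corner).

B is a spool: two coaxial disc flanges of radius 83 mm and thickness 24 mm, joined by a core cylinder of radius 48 mm and height 81 mm. The lower flange rests on z = 0 and the three cylinders share a vertical axis.

C is an open-topped rectangular box: outside dimensions 374×201×178 mm, with a uniform wall and base thickness of 10 mm. The base is a full 374×201 slab on the floor; four walls sit on top of the base. The front and back walls (the −y and +y sides) span the full width; the two side walls fit between them.

The spool is on top of the stool. The open box is beside the stool with their tops flush at z = 420.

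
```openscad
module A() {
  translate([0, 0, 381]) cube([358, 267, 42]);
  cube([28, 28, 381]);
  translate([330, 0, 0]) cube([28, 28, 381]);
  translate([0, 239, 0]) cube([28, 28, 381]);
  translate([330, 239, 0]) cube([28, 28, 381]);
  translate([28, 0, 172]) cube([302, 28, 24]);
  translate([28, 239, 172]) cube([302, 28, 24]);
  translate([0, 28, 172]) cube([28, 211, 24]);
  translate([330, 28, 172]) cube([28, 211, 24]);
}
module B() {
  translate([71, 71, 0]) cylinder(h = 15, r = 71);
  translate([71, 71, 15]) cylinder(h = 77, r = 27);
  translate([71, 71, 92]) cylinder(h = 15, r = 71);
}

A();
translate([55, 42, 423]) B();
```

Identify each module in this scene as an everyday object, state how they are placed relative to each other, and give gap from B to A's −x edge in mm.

A is a stool. B is a spool. The spool is on top of the stool. The gap from the spool to the stool's −x edge is 55 mm.

The spool's min-x is at 55; the stool's min-x is 0; gap = 55 mm.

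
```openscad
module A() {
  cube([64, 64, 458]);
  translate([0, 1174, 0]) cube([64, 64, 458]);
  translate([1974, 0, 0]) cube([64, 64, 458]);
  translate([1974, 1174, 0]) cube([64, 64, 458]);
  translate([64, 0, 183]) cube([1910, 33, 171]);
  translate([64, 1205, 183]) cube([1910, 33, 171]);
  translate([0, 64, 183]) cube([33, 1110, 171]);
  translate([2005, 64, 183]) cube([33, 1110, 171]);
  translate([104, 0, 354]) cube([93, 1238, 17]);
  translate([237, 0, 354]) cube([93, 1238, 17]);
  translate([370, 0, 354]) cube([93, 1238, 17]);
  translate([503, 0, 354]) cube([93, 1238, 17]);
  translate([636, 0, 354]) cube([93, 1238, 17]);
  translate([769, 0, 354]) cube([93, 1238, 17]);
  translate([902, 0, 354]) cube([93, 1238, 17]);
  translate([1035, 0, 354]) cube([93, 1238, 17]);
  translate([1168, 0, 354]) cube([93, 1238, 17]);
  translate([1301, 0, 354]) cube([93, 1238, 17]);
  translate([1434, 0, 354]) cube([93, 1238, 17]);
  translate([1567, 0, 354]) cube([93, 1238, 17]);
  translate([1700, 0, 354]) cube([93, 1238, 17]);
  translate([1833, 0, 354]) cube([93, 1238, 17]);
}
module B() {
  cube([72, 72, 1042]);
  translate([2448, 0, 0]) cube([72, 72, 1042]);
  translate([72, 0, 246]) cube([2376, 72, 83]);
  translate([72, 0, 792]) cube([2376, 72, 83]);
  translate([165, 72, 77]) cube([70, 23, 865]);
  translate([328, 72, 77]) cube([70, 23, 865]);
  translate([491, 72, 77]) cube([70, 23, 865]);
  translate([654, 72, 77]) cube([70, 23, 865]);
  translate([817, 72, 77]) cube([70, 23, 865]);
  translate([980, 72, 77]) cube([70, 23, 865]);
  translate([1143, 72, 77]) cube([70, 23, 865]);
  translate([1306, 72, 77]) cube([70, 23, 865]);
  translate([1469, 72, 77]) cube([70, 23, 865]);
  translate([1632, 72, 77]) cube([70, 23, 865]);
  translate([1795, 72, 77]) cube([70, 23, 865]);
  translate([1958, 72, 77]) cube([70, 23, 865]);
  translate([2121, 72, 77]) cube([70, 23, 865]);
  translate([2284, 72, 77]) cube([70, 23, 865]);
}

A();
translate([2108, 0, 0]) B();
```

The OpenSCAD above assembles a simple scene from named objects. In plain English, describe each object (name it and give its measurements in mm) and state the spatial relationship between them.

A is a bed frame 2038 mm long (x) by 1238 mm wide (y). Four 64×64 mm corner posts, 458 mm tall, at the corners of the footprint. Four rails of 33 mm thickness and 171 mm height run between adjacent posts with their undersides at z = 183 mm, their outer faces flush with the outside of the frame (the two x-running rails run between the posts' inner faces; the two y-running rails run between the posts' inner faces). 14 slats, each 93 mm wide (x) and 17 mm thick, lie across the top of the two x-running rails, running the full 1238 mm width of the frame in y; the slats are evenly spaced along x between the inner faces of the end posts with equal gaps (rounded down to the nearest mm) at the −x end and between each pair — any rounding remainder accumulates at the +x end.

B is a fence section. Two 72×72 mm posts, 1042 mm tall, stand on the floor with a clear span of 2376 mm between their inner faces. Two horizontal rails of 72×83 mm section span the gap between the posts with their undersides at z = 246 mm and z = 792 mm, flush with the posts' −y face. 14 pickets, each 70 mm wide, 23 mm thick and 865 mm tall, are fixed to the +y face of the rails with their bottoms at z = 77 mm, evenly spaced across the span with equal gaps (rounded down to the nearest mm) at the −x end and between each pair — any rounding remainder accumulates at the +x end.

The fence section is on the floor beside the bed frame on its +x side.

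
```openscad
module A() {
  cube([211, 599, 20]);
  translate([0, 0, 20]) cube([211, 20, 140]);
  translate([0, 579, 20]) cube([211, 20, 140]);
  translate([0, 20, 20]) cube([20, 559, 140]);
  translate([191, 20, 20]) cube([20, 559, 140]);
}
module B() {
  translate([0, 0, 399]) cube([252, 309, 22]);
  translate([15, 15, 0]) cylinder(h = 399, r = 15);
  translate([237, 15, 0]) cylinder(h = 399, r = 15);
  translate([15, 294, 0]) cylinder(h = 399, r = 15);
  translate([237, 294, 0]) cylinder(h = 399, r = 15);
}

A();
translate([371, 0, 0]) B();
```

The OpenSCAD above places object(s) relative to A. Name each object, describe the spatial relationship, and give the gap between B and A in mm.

The stool's nearest face is 160 mm from the open box's +x face.

A is an open box. B is a stool. The stool is on the floor beside the open box on its +x side. The gap between the stool and the open box is 160 mm.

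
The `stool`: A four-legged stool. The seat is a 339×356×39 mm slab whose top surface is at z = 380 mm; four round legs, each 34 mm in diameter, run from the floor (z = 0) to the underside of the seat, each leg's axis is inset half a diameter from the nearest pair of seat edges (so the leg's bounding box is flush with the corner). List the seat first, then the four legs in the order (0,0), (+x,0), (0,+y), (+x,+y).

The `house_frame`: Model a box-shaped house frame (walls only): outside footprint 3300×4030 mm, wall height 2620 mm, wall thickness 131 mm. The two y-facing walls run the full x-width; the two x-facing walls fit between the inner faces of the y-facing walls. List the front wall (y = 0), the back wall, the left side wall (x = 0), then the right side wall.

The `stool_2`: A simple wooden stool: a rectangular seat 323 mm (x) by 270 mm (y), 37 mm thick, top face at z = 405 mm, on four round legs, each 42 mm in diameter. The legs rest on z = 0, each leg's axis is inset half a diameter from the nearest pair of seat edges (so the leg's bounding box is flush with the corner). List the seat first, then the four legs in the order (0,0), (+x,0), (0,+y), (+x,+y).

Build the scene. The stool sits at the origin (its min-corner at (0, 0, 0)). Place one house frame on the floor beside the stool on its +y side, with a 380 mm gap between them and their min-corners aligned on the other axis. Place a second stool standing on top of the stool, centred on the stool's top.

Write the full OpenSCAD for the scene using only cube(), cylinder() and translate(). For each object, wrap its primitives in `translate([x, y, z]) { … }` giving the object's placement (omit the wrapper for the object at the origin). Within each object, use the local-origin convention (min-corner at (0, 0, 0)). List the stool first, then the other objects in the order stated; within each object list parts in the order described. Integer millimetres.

translate([0, 0, 341]) cube([339, 356, 39]);
translate([17, 17, 0]) cylinder(h = 341, r = 17);
translate([322, 17, 0]) cylinder(h = 341, r = 17);
translate([17, 339, 0]) cylinder(h = 341, r = 17);
translate([322, 339, 0]) cylinder(h = 341, r = 17);
translate([0, 736, 0]) {
  cube([3300, 131, 2620]);
  translate([0, 3899, 0]) cube([3300, 131, 2620]);
  translate([0, 131, 0]) cube([131, 3768, 2620]);
  translate([3169, 131, 0]) cube([131, 3768, 2620]);
}
translate([8, 43, 380]) {
  translate([0, 0, 368]) cube([323, 270, 37]);
  translate([21, 21, 0]) cylinder(h = 368, r = 21);
  translate([302, 21, 0]) cylinder(h = 368, r = 21);
  translate([21, 249, 0]) cylinder(h = 368, r = 21);
  translate([302, 249, 0]) cylinder(h = 368, r = 21);
}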